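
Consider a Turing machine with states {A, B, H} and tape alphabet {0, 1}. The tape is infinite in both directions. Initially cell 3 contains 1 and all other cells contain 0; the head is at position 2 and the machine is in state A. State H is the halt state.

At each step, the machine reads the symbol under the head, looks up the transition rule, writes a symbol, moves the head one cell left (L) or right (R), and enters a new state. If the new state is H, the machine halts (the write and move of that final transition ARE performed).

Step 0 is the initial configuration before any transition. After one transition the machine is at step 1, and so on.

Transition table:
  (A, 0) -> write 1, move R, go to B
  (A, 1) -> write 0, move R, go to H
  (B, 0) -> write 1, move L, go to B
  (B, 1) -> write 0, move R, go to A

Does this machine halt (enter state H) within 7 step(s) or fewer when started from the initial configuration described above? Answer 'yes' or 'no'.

Step 1: in state A at pos 2, read 0 -> (A,0)->write 1,move R,goto B. Now: state=B, head=3, tape[1..4]=0110 (head:   ^)
Step 2: in state B at pos 3, read 1 -> (B,1)->write 0,move R,goto A. Now: state=A, head=4, tape[1..5]=01000 (head:    ^)
Step 3: in state A at pos 4, read 0 -> (A,0)->write 1,move R,goto B. Now: state=B, head=5, tape[1..6]=010100 (head:     ^)
Step 4: in state B at pos 5, read 0 -> (B,0)->write 1,move L,goto B. Now: state=B, head=4, tape[1..6]=010110 (head:    ^)
Step 5: in state B at pos 4, read 1 -> (B,1)->write 0,move R,goto A. Now: state=A, head=5, tape[1..6]=010010 (head:     ^)
Step 6: in state A at pos 5, read 1 -> (A,1)->write 0,move R,goto H. Now: state=H, head=6, tape[1..7]=0100000 (head:      ^)
State H reached at step 6; 6 <= 7 -> yes

Answer: yes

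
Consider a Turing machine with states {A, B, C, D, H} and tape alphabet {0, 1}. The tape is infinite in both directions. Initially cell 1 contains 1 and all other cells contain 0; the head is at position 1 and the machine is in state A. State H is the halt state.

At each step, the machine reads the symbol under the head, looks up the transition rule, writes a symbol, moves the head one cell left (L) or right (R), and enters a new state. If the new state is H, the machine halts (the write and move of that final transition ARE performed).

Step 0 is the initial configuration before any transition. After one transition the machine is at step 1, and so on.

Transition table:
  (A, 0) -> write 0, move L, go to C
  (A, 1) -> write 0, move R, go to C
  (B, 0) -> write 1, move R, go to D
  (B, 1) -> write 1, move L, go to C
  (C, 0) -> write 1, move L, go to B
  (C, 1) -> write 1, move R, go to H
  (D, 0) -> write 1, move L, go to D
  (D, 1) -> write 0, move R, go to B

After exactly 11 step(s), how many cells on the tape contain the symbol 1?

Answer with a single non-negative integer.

Answer: 3

Derivation:
Step 1: in state A at pos 1, read 1 -> (A,1)->write 0,move R,goto C. Now: state=C, head=2, tape[0..3]=0000 (head:   ^)
Step 2: in state C at pos 2, read 0 -> (C,0)->write 1,move L,goto B. Now: state=B, head=1, tape[0..3]=0010 (head:  ^)
Step 3: in state B at pos 1, read 0 -> (B,0)->write 1,move R,goto D. Now: state=D, head=2, tape[0..3]=0110 (head:   ^)
Step 4: in state D at pos 2, read 1 -> (D,1)->write 0,move R,goto B. Now: state=B, head=3, tape[0..4]=01000 (head:    ^)
Step 5: in state B at pos 3, read 0 -> (B,0)->write 1,move R,goto D. Now: state=D, head=4, tape[0..5]=010100 (head:     ^)
Step 6: in state D at pos 4, read 0 -> (D,0)->write 1,move L,goto D. Now: state=D, head=3, tape[0..5]=010110 (head:    ^)
Step 7: in state D at pos 3, read 1 -> (D,1)->write 0,move R,goto B. Now: state=B, head=4, tape[0..5]=010010 (head:     ^)
Step 8: in state B at pos 4, read 1 -> (B,1)->write 1,move L,goto C. Now: state=C, head=3, tape[0..5]=010010 (head:    ^)
Step 9: in state C at pos 3, read 0 -> (C,0)->write 1,move L,goto B. Now: state=B, head=2, tape[0..5]=010110 (head:   ^)
Step 10: in state B at pos 2, read 0 -> (B,0)->write 1,move R,goto D. Now: state=D, head=3, tape[0..5]=011110 (head:    ^)
Step 11: in state D at pos 3, read 1 -> (D,1)->write 0,move R,goto B. Now: state=B, head=4, tape[0..5]=011010 (head:     ^)
Cells containing 1 after step 11: {1, 2, 4} -> 3 cell(s)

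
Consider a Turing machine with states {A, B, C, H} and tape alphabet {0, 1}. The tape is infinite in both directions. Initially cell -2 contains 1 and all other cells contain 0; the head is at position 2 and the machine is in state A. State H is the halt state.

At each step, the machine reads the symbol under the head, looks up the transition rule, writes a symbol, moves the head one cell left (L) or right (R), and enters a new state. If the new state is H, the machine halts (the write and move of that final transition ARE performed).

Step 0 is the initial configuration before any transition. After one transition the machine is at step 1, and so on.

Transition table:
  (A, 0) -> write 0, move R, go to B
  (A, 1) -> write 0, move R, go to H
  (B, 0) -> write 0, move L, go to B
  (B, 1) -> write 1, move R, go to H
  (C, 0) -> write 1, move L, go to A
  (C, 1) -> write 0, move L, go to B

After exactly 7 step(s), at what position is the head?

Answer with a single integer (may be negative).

Answer: -1

Derivation:
Step 1: in state A at pos 2, read 0 -> (A,0)->write 0,move R,goto B. Now: state=B, head=3, tape[-3..4]=01000000 (head:       ^)
Step 2: in state B at pos 3, read 0 -> (B,0)->write 0,move L,goto B. Now: state=B, head=2, tape[-3..4]=01000000 (head:      ^)
Step 3: in state B at pos 2, read 0 -> (B,0)->write 0,move L,goto B. Now: state=B, head=1, tape[-3..4]=01000000 (head:     ^)
Step 4: in state B at pos 1, read 0 -> (B,0)->write 0,move L,goto B. Now: state=B, head=0, tape[-3..4]=01000000 (head:    ^)
Step 5: in state B at pos 0, read 0 -> (B,0)->write 0,move L,goto B. Now: state=B, head=-1, tape[-3..4]=01000000 (head:   ^)
Step 6: in state B at pos -1, read 0 -> (B,0)->write 0,move L,goto B. Now: state=B, head=-2, tape[-3..4]=01000000 (head:  ^)
Step 7: in state B at pos -2, read 1 -> (B,1)->write 1,move R,goto H. Now: state=H, head=-1, tape[-3..4]=01000000 (head:   ^)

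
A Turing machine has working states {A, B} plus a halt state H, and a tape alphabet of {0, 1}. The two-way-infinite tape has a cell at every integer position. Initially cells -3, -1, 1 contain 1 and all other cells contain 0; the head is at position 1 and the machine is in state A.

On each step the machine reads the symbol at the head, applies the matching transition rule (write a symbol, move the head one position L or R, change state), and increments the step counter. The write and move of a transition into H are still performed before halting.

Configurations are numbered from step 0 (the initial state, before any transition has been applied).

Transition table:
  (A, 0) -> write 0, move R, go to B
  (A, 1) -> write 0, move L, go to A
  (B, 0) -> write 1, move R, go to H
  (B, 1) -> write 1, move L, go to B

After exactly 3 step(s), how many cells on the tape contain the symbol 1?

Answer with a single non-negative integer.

Step 1: in state A at pos 1, read 1 -> (A,1)->write 0,move L,goto A. Now: state=A, head=0, tape[-4..2]=0101000 (head:     ^)
Step 2: in state A at pos 0, read 0 -> (A,0)->write 0,move R,goto B. Now: state=B, head=1, tape[-4..2]=0101000 (head:      ^)
Step 3: in state B at pos 1, read 0 -> (B,0)->write 1,move R,goto H. Now: state=H, head=2, tape[-4..3]=01010100 (head:       ^)
Cells containing 1 after step 3: {-3, -1, 1} -> 3 cell(s)

Answer: 3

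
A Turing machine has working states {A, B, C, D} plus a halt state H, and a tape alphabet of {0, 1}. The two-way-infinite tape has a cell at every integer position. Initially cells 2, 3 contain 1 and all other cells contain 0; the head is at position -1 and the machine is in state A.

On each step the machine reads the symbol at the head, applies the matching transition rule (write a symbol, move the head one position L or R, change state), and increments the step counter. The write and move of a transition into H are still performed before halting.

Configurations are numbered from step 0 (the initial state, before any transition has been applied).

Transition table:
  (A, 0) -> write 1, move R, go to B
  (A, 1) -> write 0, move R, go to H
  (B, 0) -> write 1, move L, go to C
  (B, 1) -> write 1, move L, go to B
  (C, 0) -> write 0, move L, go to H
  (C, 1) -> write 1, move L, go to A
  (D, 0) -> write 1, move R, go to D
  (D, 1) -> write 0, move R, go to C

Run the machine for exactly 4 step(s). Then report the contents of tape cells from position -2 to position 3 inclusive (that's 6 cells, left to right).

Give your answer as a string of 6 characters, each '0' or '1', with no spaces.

Step 1: in state A at pos -1, read 0 -> (A,0)->write 1,move R,goto B. Now: state=B, head=0, tape[-2..4]=0100110 (head:   ^)
Step 2: in state B at pos 0, read 0 -> (B,0)->write 1,move L,goto C. Now: state=C, head=-1, tape[-2..4]=0110110 (head:  ^)
Step 3: in state C at pos -1, read 1 -> (C,1)->write 1,move L,goto A. Now: state=A, head=-2, tape[-3..4]=00110110 (head:  ^)
Step 4: in state A at pos -2, read 0 -> (A,0)->write 1,move R,goto B. Now: state=B, head=-1, tape[-3..4]=01110110 (head:   ^)

Answer: 111011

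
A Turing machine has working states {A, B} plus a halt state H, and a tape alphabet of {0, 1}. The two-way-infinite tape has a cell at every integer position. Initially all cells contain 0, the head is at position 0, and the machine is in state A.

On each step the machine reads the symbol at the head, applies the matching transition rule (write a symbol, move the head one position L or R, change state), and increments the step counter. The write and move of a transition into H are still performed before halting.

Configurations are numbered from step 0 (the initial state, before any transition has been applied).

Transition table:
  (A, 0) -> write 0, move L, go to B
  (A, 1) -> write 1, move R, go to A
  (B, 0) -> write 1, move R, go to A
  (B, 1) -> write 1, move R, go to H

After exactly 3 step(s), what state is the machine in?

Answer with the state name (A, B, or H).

Answer: B

Derivation:
Step 1: in state A at pos 0, read 0 -> (A,0)->write 0,move L,goto B. Now: state=B, head=-1, tape[-2..1]=0000 (head:  ^)
Step 2: in state B at pos -1, read 0 -> (B,0)->write 1,move R,goto A. Now: state=A, head=0, tape[-2..1]=0100 (head:   ^)
Step 3: in state A at pos 0, read 0 -> (A,0)->write 0,move L,goto B. Now: state=B, head=-1, tape[-2..1]=0100 (head:  ^)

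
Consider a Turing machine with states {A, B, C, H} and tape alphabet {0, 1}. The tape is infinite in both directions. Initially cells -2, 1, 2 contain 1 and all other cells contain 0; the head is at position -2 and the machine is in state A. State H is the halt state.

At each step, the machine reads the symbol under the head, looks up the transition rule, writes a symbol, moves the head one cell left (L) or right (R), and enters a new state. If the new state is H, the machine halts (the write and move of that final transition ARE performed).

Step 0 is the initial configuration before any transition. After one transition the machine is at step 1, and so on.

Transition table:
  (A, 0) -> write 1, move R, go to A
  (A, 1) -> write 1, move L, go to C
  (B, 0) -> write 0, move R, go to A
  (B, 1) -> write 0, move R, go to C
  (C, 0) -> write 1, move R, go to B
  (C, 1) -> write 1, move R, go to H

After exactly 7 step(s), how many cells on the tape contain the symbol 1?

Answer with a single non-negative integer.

Step 1: in state A at pos -2, read 1 -> (A,1)->write 1,move L,goto C. Now: state=C, head=-3, tape[-4..3]=00100110 (head:  ^)
Step 2: in state C at pos -3, read 0 -> (C,0)->write 1,move R,goto B. Now: state=B, head=-2, tape[-4..3]=01100110 (head:   ^)
Step 3: in state B at pos -2, read 1 -> (B,1)->write 0,move R,goto C. Now: state=C, head=-1, tape[-4..3]=01000110 (head:    ^)
Step 4: in state C at pos -1, read 0 -> (C,0)->write 1,move R,goto B. Now: state=B, head=0, tape[-4..3]=01010110 (head:     ^)
Step 5: in state B at pos 0, read 0 -> (B,0)->write 0,move R,goto A. Now: state=A, head=1, tape[-4..3]=01010110 (head:      ^)
Step 6: in state A at pos 1, read 1 -> (A,1)->write 1,move L,goto C. Now: state=C, head=0, tape[-4..3]=01010110 (head:     ^)
Step 7: in state C at pos 0, read 0 -> (C,0)->write 1,move R,goto B. Now: state=B, head=1, tape[-4..3]=01011110 (head:      ^)
Cells containing 1 after step 7: {-3, -1, 0, 1, 2} -> 5 cell(s)

Answer: 5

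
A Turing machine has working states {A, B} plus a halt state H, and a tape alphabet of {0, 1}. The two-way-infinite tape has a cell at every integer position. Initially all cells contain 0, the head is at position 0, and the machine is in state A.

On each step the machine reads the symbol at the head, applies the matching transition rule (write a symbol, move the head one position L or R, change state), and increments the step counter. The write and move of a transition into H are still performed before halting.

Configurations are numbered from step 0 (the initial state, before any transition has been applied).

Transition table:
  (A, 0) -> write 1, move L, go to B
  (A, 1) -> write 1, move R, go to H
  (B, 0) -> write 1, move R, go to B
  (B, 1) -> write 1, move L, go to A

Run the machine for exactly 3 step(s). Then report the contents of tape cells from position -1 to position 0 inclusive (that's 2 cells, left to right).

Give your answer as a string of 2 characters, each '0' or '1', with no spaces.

Answer: 11

Derivation:
Step 1: in state A at pos 0, read 0 -> (A,0)->write 1,move L,goto B. Now: state=B, head=-1, tape[-2..1]=0010 (head:  ^)
Step 2: in state B at pos -1, read 0 -> (B,0)->write 1,move R,goto B. Now: state=B, head=0, tape[-2..1]=0110 (head:   ^)
Step 3: in state B at pos 0, read 1 -> (B,1)->write 1,move L,goto A. Now: state=A, head=-1, tape[-2..1]=0110 (head:  ^)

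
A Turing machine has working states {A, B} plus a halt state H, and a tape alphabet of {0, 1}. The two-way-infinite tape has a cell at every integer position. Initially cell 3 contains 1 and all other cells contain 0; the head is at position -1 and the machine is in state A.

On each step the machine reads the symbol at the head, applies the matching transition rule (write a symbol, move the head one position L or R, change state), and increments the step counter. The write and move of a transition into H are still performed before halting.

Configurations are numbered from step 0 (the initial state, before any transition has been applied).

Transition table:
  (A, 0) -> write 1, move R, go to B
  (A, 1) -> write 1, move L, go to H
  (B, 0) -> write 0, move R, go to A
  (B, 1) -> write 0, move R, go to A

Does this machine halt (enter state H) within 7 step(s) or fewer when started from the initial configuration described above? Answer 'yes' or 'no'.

Step 1: in state A at pos -1, read 0 -> (A,0)->write 1,move R,goto B. Now: state=B, head=0, tape[-2..4]=0100010 (head:   ^)
Step 2: in state B at pos 0, read 0 -> (B,0)->write 0,move R,goto A. Now: state=A, head=1, tape[-2..4]=0100010 (head:    ^)
Step 3: in state A at pos 1, read 0 -> (A,0)->write 1,move R,goto B. Now: state=B, head=2, tape[-2..4]=0101010 (head:     ^)
Step 4: in state B at pos 2, read 0 -> (B,0)->write 0,move R,goto A. Now: state=A, head=3, tape[-2..4]=0101010 (head:      ^)
Step 5: in state A at pos 3, read 1 -> (A,1)->write 1,move L,goto H. Now: state=H, head=2, tape[-2..4]=0101010 (head:     ^)
State H reached at step 5; 5 <= 7 -> yes

Answer: yes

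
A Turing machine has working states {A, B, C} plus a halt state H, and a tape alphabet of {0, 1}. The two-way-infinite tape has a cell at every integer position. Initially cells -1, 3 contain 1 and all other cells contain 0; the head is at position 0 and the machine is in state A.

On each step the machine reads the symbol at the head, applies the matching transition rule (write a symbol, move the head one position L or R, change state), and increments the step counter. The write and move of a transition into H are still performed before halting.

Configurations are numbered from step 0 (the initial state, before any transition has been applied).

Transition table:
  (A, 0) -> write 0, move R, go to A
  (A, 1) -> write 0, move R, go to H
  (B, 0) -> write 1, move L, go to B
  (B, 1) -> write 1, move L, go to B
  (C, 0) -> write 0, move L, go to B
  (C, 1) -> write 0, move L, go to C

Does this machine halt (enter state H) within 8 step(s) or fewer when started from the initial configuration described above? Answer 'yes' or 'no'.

Step 1: in state A at pos 0, read 0 -> (A,0)->write 0,move R,goto A. Now: state=A, head=1, tape[-2..4]=0100010 (head:    ^)
Step 2: in state A at pos 1, read 0 -> (A,0)->write 0,move R,goto A. Now: state=A, head=2, tape[-2..4]=0100010 (head:     ^)
Step 3: in state A at pos 2, read 0 -> (A,0)->write 0,move R,goto A. Now: state=A, head=3, tape[-2..4]=0100010 (head:      ^)
Step 4: in state A at pos 3, read 1 -> (A,1)->write 0,move R,goto H. Now: state=H, head=4, tape[-2..5]=01000000 (head:       ^)
State H reached at step 4; 4 <= 8 -> yes

Answer: yes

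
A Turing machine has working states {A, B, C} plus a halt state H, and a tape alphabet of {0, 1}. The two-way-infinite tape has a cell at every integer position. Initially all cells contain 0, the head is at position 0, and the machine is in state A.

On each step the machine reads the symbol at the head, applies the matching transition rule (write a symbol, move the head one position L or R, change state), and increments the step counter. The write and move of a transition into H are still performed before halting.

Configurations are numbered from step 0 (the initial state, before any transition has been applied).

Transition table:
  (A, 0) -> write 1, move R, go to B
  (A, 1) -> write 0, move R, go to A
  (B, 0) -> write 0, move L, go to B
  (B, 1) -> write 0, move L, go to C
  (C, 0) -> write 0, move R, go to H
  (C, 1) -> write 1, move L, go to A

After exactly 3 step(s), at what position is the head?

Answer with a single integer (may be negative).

Answer: -1

Derivation:
Step 1: in state A at pos 0, read 0 -> (A,0)->write 1,move R,goto B. Now: state=B, head=1, tape[-1..2]=0100 (head:   ^)
Step 2: in state B at pos 1, read 0 -> (B,0)->write 0,move L,goto B. Now: state=B, head=0, tape[-1..2]=0100 (head:  ^)
Step 3: in state B at pos 0, read 1 -> (B,1)->write 0,move L,goto C. Now: state=C, head=-1, tape[-2..2]=00000 (head:  ^)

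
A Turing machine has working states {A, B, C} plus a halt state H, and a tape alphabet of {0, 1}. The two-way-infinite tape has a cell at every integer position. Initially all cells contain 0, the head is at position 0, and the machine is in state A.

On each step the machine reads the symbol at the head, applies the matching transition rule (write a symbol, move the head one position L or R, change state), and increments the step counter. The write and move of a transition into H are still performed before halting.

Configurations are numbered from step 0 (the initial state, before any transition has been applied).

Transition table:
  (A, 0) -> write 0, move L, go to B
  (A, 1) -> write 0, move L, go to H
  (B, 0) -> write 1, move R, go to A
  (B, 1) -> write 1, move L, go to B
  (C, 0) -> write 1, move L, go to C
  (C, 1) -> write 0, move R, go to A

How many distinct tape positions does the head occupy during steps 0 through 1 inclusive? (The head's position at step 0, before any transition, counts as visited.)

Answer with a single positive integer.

Answer: 2

Derivation:
Step 1: in state A at pos 0, read 0 -> (A,0)->write 0,move L,goto B. Now: state=B, head=-1, tape[-2..1]=0000 (head:  ^)
Head positions at steps 0..1: starting at 0, distinct positions visited = {-1, 0} -> 2 position(s)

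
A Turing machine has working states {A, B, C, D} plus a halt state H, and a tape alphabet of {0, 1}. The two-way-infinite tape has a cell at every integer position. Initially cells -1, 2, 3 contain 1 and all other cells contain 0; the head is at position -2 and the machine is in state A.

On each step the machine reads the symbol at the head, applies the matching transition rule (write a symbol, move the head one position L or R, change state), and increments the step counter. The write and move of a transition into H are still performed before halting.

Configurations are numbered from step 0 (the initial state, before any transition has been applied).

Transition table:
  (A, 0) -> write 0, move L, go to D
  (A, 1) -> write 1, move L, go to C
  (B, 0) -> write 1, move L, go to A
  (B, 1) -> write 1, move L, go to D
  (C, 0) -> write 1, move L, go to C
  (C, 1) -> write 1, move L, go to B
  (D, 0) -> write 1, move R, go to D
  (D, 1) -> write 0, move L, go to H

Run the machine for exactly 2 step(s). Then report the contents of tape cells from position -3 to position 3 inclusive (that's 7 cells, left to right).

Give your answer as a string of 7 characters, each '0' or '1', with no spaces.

Answer: 1010011

Derivation:
Step 1: in state A at pos -2, read 0 -> (A,0)->write 0,move L,goto D. Now: state=D, head=-3, tape[-4..4]=000100110 (head:  ^)
Step 2: in state D at pos -3, read 0 -> (D,0)->write 1,move R,goto D. Now: state=D, head=-2, tape[-4..4]=010100110 (head:   ^)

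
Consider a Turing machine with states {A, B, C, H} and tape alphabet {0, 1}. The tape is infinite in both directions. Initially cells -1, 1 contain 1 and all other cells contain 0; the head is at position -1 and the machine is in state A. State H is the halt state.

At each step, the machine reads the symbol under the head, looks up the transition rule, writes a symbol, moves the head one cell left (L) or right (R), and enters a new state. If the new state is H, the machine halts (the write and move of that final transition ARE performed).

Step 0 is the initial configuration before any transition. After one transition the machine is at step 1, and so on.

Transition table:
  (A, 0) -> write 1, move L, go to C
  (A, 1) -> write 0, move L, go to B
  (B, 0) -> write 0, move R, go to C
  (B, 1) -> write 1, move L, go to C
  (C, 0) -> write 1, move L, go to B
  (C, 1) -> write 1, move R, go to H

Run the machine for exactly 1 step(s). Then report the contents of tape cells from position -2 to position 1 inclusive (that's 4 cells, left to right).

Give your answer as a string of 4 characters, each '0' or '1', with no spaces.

Answer: 0001

Derivation:
Step 1: in state A at pos -1, read 1 -> (A,1)->write 0,move L,goto B. Now: state=B, head=-2, tape[-3..2]=000010 (head:  ^)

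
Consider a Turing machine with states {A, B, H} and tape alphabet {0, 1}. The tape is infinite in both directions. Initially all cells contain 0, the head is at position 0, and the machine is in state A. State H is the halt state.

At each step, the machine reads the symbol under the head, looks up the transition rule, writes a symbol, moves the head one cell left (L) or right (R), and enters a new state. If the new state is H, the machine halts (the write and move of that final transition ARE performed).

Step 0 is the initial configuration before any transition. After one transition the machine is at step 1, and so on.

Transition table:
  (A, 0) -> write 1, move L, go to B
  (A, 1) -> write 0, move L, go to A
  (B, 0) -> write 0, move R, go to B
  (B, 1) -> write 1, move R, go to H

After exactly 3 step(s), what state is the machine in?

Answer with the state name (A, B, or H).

Step 1: in state A at pos 0, read 0 -> (A,0)->write 1,move L,goto B. Now: state=B, head=-1, tape[-2..1]=0010 (head:  ^)
Step 2: in state B at pos -1, read 0 -> (B,0)->write 0,move R,goto B. Now: state=B, head=0, tape[-2..1]=0010 (head:   ^)
Step 3: in state B at pos 0, read 1 -> (B,1)->write 1,move R,goto H. Now: state=H, head=1, tape[-2..2]=00100 (head:    ^)

Answer: H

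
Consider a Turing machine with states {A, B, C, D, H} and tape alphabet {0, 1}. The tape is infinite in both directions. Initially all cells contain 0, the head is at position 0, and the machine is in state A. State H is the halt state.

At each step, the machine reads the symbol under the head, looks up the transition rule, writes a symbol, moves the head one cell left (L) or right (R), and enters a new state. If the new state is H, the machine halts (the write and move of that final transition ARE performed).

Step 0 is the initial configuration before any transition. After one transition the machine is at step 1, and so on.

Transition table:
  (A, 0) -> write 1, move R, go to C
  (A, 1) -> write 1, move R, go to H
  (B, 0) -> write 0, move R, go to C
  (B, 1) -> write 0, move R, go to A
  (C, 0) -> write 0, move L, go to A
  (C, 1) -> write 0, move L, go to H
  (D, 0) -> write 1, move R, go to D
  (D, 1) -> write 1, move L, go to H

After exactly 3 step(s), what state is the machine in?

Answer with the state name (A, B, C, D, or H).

Step 1: in state A at pos 0, read 0 -> (A,0)->write 1,move R,goto C. Now: state=C, head=1, tape[-1..2]=0100 (head:   ^)
Step 2: in state C at pos 1, read 0 -> (C,0)->write 0,move L,goto A. Now: state=A, head=0, tape[-1..2]=0100 (head:  ^)
Step 3: in state A at pos 0, read 1 -> (A,1)->write 1,move R,goto H. Now: state=H, head=1, tape[-1..2]=0100 (head:   ^)

Answer: H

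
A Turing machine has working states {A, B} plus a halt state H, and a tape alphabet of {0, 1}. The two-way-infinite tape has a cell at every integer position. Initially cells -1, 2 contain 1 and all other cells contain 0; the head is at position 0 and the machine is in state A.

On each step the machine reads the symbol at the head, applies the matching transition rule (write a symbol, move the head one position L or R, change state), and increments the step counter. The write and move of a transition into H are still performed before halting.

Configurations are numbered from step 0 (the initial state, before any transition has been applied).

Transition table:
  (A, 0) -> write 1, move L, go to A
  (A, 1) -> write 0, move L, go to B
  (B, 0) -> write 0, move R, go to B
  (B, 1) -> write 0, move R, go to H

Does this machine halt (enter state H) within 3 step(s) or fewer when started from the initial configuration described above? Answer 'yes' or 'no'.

Step 1: in state A at pos 0, read 0 -> (A,0)->write 1,move L,goto A. Now: state=A, head=-1, tape[-2..3]=011010 (head:  ^)
Step 2: in state A at pos -1, read 1 -> (A,1)->write 0,move L,goto B. Now: state=B, head=-2, tape[-3..3]=0001010 (head:  ^)
Step 3: in state B at pos -2, read 0 -> (B,0)->write 0,move R,goto B. Now: state=B, head=-1, tape[-3..3]=0001010 (head:   ^)
After 3 step(s): state = B (not H) -> not halted within 3 -> no

Answer: no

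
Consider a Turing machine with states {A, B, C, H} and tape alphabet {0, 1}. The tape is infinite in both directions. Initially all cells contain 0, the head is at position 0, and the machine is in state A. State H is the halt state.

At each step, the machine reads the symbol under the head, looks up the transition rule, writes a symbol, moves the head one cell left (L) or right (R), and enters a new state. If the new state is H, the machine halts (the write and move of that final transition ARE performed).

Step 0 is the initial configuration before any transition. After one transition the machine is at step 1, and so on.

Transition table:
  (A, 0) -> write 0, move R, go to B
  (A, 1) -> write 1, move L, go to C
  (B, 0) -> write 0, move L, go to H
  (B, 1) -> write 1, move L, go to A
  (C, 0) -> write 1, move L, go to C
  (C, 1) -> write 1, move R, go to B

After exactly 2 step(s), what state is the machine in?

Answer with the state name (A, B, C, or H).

Step 1: in state A at pos 0, read 0 -> (A,0)->write 0,move R,goto B. Now: state=B, head=1, tape[-1..2]=0000 (head:   ^)
Step 2: in state B at pos 1, read 0 -> (B,0)->write 0,move L,goto H. Now: state=H, head=0, tape[-1..2]=0000 (head:  ^)

Answer: H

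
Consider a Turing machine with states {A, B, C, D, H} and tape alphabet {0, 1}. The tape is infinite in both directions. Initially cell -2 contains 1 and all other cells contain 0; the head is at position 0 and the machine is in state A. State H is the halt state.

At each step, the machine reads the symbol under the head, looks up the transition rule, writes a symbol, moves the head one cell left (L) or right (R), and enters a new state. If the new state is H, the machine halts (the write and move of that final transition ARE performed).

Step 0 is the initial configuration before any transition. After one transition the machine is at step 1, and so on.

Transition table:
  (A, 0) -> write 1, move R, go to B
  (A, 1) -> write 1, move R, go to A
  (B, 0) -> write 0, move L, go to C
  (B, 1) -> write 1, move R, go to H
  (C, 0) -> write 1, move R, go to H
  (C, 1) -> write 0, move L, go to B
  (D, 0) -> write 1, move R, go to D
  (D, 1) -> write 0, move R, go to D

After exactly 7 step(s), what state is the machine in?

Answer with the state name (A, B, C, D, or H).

Answer: H

Derivation:
Step 1: in state A at pos 0, read 0 -> (A,0)->write 1,move R,goto B. Now: state=B, head=1, tape[-3..2]=010100 (head:     ^)
Step 2: in state B at pos 1, read 0 -> (B,0)->write 0,move L,goto C. Now: state=C, head=0, tape[-3..2]=010100 (head:    ^)
Step 3: in state C at pos 0, read 1 -> (C,1)->write 0,move L,goto B. Now: state=B, head=-1, tape[-3..2]=010000 (head:   ^)
Step 4: in state B at pos -1, read 0 -> (B,0)->write 0,move L,goto C. Now: state=C, head=-2, tape[-3..2]=010000 (head:  ^)
Step 5: in state C at pos -2, read 1 -> (C,1)->write 0,move L,goto B. Now: state=B, head=-3, tape[-4..2]=0000000 (head:  ^)
Step 6: in state B at pos -3, read 0 -> (B,0)->write 0,move L,goto C. Now: state=C, head=-4, tape[-5..2]=00000000 (head:  ^)
Step 7: in state C at pos -4, read 0 -> (C,0)->write 1,move R,goto H. Now: state=H, head=-3, tape[-5..2]=01000000 (head:   ^)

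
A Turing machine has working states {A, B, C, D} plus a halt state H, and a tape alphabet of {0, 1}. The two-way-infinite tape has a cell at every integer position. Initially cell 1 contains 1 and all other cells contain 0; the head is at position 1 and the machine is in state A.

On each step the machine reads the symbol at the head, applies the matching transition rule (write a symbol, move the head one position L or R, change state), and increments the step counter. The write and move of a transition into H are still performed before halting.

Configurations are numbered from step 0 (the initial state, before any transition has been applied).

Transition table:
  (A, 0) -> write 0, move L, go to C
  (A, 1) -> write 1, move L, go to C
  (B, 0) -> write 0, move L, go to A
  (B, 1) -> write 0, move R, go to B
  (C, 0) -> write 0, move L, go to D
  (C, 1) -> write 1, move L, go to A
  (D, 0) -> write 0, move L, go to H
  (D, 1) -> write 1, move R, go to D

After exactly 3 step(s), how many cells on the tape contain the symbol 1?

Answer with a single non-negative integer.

Step 1: in state A at pos 1, read 1 -> (A,1)->write 1,move L,goto C. Now: state=C, head=0, tape[-1..2]=0010 (head:  ^)
Step 2: in state C at pos 0, read 0 -> (C,0)->write 0,move L,goto D. Now: state=D, head=-1, tape[-2..2]=00010 (head:  ^)
Step 3: in state D at pos -1, read 0 -> (D,0)->write 0,move L,goto H. Now: state=H, head=-2, tape[-3..2]=000010 (head:  ^)
Cells containing 1 after step 3: {1} -> 1 cell(s)

Answer: 1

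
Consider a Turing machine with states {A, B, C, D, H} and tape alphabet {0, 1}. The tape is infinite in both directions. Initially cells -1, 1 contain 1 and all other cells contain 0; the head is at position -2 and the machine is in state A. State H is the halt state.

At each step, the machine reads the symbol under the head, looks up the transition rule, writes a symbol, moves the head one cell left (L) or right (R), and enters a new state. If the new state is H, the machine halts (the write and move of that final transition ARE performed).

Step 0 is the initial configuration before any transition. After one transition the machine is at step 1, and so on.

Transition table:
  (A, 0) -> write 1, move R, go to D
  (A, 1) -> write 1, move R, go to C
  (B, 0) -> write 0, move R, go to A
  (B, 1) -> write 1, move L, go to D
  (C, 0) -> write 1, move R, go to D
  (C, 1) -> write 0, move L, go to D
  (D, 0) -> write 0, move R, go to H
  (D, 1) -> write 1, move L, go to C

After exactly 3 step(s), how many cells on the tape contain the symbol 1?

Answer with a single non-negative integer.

Step 1: in state A at pos -2, read 0 -> (A,0)->write 1,move R,goto D. Now: state=D, head=-1, tape[-3..2]=011010 (head:   ^)
Step 2: in state D at pos -1, read 1 -> (D,1)->write 1,move L,goto C. Now: state=C, head=-2, tape[-3..2]=011010 (head:  ^)
Step 3: in state C at pos -2, read 1 -> (C,1)->write 0,move L,goto D. Now: state=D, head=-3, tape[-4..2]=0001010 (head:  ^)
Cells containing 1 after step 3: {-1, 1} -> 2 cell(s)

Answer: 2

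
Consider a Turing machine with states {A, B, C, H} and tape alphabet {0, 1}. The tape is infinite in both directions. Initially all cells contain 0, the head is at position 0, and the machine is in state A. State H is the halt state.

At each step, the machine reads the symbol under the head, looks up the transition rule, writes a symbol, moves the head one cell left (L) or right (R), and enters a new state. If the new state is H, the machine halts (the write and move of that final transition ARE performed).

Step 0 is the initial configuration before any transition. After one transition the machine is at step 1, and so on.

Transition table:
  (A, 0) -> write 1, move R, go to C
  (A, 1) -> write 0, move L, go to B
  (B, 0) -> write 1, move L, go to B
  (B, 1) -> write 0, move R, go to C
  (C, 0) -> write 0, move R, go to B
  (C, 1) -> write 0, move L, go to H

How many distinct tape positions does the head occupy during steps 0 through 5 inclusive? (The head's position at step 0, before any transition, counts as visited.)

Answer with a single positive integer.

Answer: 3

Derivation:
Step 1: in state A at pos 0, read 0 -> (A,0)->write 1,move R,goto C. Now: state=C, head=1, tape[-1..2]=0100 (head:   ^)
Step 2: in state C at pos 1, read 0 -> (C,0)->write 0,move R,goto B. Now: state=B, head=2, tape[-1..3]=01000 (head:    ^)
Step 3: in state B at pos 2, read 0 -> (B,0)->write 1,move L,goto B. Now: state=B, head=1, tape[-1..3]=01010 (head:   ^)
Step 4: in state B at pos 1, read 0 -> (B,0)->write 1,move L,goto B. Now: state=B, head=0, tape[-1..3]=01110 (head:  ^)
Step 5: in state B at pos 0, read 1 -> (B,1)->write 0,move R,goto C. Now: state=C, head=1, tape[-1..3]=00110 (head:   ^)
Head positions at steps 0..5: starting at 0, distinct positions visited = {0, 1, 2} -> 3 position(s)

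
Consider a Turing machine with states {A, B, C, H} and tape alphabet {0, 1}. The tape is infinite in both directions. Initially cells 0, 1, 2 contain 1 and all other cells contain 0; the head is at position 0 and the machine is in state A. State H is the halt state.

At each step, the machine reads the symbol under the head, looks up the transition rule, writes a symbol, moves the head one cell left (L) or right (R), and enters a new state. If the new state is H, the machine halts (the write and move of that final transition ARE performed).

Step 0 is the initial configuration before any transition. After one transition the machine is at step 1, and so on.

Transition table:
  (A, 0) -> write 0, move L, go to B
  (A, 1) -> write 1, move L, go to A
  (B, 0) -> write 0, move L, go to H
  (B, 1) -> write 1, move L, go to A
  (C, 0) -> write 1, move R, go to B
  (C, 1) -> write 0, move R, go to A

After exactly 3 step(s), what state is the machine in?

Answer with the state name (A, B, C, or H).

Answer: H

Derivation:
Step 1: in state A at pos 0, read 1 -> (A,1)->write 1,move L,goto A. Now: state=A, head=-1, tape[-2..3]=001110 (head:  ^)
Step 2: in state A at pos -1, read 0 -> (A,0)->write 0,move L,goto B. Now: state=B, head=-2, tape[-3..3]=0001110 (head:  ^)
Step 3: in state B at pos -2, read 0 -> (B,0)->write 0,move L,goto H. Now: state=H, head=-3, tape[-4..3]=00001110 (head:  ^)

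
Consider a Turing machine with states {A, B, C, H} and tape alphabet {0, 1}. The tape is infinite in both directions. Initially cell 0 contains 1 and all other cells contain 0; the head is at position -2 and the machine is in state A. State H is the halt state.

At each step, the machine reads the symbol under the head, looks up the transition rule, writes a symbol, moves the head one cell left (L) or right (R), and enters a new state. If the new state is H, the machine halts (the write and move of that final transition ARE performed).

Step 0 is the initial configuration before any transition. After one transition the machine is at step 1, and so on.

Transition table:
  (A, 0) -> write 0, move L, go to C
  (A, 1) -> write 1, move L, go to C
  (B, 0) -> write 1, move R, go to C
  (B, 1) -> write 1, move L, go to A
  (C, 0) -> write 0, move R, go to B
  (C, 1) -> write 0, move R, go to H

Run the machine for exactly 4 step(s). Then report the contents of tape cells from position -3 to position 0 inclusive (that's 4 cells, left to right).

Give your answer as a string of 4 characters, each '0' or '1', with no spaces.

Answer: 0101

Derivation:
Step 1: in state A at pos -2, read 0 -> (A,0)->write 0,move L,goto C. Now: state=C, head=-3, tape[-4..1]=000010 (head:  ^)
Step 2: in state C at pos -3, read 0 -> (C,0)->write 0,move R,goto B. Now: state=B, head=-2, tape[-4..1]=000010 (head:   ^)
Step 3: in state B at pos -2, read 0 -> (B,0)->write 1,move R,goto C. Now: state=C, head=-1, tape[-4..1]=001010 (head:    ^)
Step 4: in state C at pos -1, read 0 -> (C,0)->write 0,move R,goto B. Now: state=B, head=0, tape[-4..1]=001010 (head:     ^)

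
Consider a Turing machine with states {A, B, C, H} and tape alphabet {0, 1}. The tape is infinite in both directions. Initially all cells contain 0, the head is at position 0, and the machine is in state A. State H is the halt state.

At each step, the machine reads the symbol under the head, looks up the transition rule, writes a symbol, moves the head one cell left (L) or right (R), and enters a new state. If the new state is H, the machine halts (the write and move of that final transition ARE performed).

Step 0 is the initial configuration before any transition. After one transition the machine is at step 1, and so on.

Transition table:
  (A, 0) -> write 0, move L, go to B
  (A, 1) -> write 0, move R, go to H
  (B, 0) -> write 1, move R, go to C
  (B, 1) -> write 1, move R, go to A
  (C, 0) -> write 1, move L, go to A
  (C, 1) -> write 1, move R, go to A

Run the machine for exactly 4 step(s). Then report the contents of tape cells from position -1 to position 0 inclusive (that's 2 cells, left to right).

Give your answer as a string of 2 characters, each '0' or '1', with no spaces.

Step 1: in state A at pos 0, read 0 -> (A,0)->write 0,move L,goto B. Now: state=B, head=-1, tape[-2..1]=0000 (head:  ^)
Step 2: in state B at pos -1, read 0 -> (B,0)->write 1,move R,goto C. Now: state=C, head=0, tape[-2..1]=0100 (head:   ^)
Step 3: in state C at pos 0, read 0 -> (C,0)->write 1,move L,goto A. Now: state=A, head=-1, tape[-2..1]=0110 (head:  ^)
Step 4: in state A at pos -1, read 1 -> (A,1)->write 0,move R,goto H. Now: state=H, head=0, tape[-2..1]=0010 (head:   ^)

Answer: 01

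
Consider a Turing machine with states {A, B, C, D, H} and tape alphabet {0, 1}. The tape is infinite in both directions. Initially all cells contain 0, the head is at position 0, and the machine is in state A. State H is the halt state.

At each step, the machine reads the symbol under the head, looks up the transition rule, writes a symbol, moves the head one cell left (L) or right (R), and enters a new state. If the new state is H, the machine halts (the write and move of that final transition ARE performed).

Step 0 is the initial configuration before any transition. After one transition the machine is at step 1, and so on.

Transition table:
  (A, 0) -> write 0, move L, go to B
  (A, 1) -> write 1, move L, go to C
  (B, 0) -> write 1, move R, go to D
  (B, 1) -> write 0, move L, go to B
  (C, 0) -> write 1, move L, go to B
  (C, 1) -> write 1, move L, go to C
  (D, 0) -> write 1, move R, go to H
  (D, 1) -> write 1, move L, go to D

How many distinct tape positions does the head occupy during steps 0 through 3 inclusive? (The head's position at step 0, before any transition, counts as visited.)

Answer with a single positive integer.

Step 1: in state A at pos 0, read 0 -> (A,0)->write 0,move L,goto B. Now: state=B, head=-1, tape[-2..1]=0000 (head:  ^)
Step 2: in state B at pos -1, read 0 -> (B,0)->write 1,move R,goto D. Now: state=D, head=0, tape[-2..1]=0100 (head:   ^)
Step 3: in state D at pos 0, read 0 -> (D,0)->write 1,move R,goto H. Now: state=H, head=1, tape[-2..2]=01100 (head:    ^)
Head positions at steps 0..3: starting at 0, distinct positions visited = {-1, 0, 1} -> 3 position(s)

Answer: 3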